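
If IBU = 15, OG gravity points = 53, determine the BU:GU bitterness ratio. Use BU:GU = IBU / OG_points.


BU:GU = 15 / 53

0.2830


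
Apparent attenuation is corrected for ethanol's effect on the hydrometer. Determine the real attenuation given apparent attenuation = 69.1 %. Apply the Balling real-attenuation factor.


RA = AA · 0.8192
RA = 69.1 · 0.8192

56.6067 %


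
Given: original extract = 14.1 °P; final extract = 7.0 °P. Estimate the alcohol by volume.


SG = 259/(259 − P);  ABV = (OG − FG)·131.25
OG = 259/(259 − 14.1) = 1.0576
FG = 259/(259 − 7.0) = 1.0278
ABV = (1.0576 − 1.0278)·131.25

3.9108 % ABV


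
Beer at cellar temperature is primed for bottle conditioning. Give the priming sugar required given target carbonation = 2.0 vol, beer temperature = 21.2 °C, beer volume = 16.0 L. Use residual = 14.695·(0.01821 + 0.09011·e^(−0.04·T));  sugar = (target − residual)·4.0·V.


residual = 14.695·(0.01821 + 0.09011·e^(−0.04·21.2)) = 0.8347
sugar = (2.0 − 0.8347)·4.0·16.0

74.5794 g


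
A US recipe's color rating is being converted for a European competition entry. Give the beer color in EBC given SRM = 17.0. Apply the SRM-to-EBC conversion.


EBC = SRM · 1.97
EBC = 17.0 · 1.97

33.4900 EBC


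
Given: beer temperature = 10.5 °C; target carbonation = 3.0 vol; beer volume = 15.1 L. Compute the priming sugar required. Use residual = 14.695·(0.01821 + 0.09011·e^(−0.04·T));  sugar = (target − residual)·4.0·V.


residual = 14.695·(0.01821 + 0.09011·e^(−0.04·10.5)) = 1.1376
sugar = (3.0 − 1.1376)·4.0·15.1

112.4868 g


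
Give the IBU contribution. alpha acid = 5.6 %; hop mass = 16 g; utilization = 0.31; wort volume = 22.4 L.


IBU = (α/100)·mass·U·1000 / V
IBU = (5.6/100)·16·0.31·1000 / 22.4

12.4000 IBU


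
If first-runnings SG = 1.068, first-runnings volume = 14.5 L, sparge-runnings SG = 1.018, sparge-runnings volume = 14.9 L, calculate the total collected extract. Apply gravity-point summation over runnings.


total = Σ (SG_i − 1)·1000·V_i
first = (1.068 − 1)·1000·14.5 = 986.0000
sparge = (1.018 − 1)·1000·14.9 = 268.2000
total = 986.0000 + 268.2000

1254.2000 gravity·L


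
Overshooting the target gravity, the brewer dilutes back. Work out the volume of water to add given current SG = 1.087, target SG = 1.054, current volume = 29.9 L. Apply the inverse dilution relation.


V_water = V·((SG_curr − 1)/(SG_target − 1) − 1)
V_water = 29.9·((1.087 − 1)/(1.054 − 1) − 1)

18.2722 L


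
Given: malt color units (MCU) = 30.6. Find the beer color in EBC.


SRM = 1.4922·MCU^0.6859;  EBC = SRM·1.97
SRM = 1.4922·30.6^0.6859 = 15.5913
EBC = 15.5913·1.97

30.7149 EBC


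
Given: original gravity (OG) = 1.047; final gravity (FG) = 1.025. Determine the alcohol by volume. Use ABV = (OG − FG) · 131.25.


ABV = (1.047 − 1.025) · 131.25

2.8875 % ABV


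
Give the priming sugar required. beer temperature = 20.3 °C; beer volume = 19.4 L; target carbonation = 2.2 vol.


residual = 14.695·(0.01821 + 0.09011·e^(−0.04·T));  sugar = (target − residual)·4.0·V
residual = 14.695·(0.01821 + 0.09011·e^(−0.04·20.3)) = 0.8555
sugar = (2.2 − 0.8555)·4.0·19.4

104.3344 g


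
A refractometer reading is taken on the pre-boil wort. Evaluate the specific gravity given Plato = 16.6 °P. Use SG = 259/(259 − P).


SG = 259/(259 − 16.6)

1.0685


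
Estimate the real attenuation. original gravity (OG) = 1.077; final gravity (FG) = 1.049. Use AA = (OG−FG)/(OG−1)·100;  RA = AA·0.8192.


AA = (1.077 − 1.049)/(1.077 − 1)·100 = 36.3636
RA = 36.3636·0.8192

29.7891 %


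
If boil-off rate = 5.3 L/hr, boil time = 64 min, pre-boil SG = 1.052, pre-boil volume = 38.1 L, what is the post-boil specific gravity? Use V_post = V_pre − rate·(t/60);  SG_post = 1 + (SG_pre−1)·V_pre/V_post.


V_post = 38.1 − 5.3·(64/60) = 32.4467
SG_post = 1 + (1.052 − 1)·38.1/32.4467

1.0611


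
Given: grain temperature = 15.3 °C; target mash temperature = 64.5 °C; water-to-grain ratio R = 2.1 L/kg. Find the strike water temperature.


T_strike = (0.41/R)·(T_mash − T_grain) + T_mash
T_strike = (0.41/2.1)·(64.5 − 15.3) + 64.5

74.1057 °C


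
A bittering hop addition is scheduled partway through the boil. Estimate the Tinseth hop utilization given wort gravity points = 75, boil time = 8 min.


U = 1.65·0.000125^(GP/1000) · (1 − e^(−0.04·t))/4.15
bigness = 1.65·0.000125^(75/1000) = 0.8409
boil_factor = (1 − e^(−0.04·8))/4.15 = 0.0660
U = 0.8409 · 0.0660

0.0555


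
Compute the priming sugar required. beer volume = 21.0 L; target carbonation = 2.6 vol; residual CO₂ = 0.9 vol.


sugar = (target − residual)·4.0·V
sugar = (2.6 − 0.9)·4.0·21.0

142.8000 g


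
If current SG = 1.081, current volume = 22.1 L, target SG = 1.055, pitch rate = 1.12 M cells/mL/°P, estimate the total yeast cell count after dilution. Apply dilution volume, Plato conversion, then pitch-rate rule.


V_w = V·((SG_c−1)/(SG_t−1)−1);  °P = 259 − 259/SG_t;  cells = rate·(V+V_w)·°P
V_w = 22.1·((1.081−1)/(1.055−1)−1) = 10.4473
V_final = 22.1 + 10.4473 = 32.5473
°P = 259 − 259/1.055 = 13.5024
cells = 1.12·32.5473·13.5024

492.2011 billion cells


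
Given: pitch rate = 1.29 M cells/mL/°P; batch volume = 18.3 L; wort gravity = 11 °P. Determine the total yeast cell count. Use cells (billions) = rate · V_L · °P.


cells = 1.29 · 18.3 · 11

259.6770 billion cells


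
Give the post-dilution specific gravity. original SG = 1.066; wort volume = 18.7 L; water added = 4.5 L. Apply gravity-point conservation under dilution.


SG_new = 1 + (SG_old − 1)·V_old/(V_old + V_water)
pts = (1.066 − 1)·1000·18.7/(18.7 + 4.5) = 53.1983
SG_new = 1 + 53.1983/1000

1.0532


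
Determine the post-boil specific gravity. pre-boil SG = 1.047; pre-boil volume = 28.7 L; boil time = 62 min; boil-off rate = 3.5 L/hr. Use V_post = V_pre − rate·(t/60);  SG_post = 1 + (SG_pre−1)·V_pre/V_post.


V_post = 28.7 − 3.5·(62/60) = 25.0833
SG_post = 1 + (1.047 − 1)·28.7/25.0833

1.0538


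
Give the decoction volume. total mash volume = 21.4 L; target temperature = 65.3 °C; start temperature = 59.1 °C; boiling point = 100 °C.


V_dec = V_total·(T_target − T_start)/(T_boil − T_start)
V_dec = 21.4·(65.3 − 59.1)/(100 − 59.1)

3.2440 L


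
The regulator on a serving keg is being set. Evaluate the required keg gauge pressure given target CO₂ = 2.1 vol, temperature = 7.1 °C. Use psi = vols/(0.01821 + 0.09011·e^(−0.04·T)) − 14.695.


psi = 2.1/(0.01821 + 0.09011·e^(−0.04·7.1)) − 14.695

9.7117 psi


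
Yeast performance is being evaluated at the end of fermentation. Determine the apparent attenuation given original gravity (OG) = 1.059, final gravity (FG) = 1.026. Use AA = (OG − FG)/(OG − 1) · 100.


AA = (1.059 − 1.026)/(1.059 − 1) · 100

55.9322 %


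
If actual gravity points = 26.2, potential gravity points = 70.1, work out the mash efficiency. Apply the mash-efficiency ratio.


efficiency = actual / potential × 100
efficiency = 26.2 / 70.1 × 100

37.3752 %


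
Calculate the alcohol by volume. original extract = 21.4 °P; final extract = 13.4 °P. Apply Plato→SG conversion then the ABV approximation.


SG = 259/(259 − P);  ABV = (OG − FG)·131.25
OG = 259/(259 − 21.4) = 1.0901
FG = 259/(259 − 13.4) = 1.0546
ABV = (1.0901 − 1.0546)·131.25

4.6603 % ABV


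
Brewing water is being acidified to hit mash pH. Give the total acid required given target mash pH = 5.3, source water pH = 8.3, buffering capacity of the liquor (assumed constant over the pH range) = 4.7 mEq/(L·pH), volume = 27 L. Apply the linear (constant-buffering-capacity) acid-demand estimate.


acid = buffering capacity · (pH_source − pH_target) · V
acid = 4.7 · (8.3 − 5.3) · 27

380.7000 mEq


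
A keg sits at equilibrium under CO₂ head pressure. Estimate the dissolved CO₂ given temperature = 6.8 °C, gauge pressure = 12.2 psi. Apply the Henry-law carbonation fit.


vols = (P + 14.695)·(0.01821 + 0.09011·e^(−0.04·T))
vols = (12.2 + 14.695)·(0.01821 + 0.09011·e^(−0.04·6.8))

2.3361 volumes


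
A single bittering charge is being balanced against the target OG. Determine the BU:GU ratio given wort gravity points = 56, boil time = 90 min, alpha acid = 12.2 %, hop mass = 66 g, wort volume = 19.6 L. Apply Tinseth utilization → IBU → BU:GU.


U = 1.65·0.000125^(GP/1000)·(1−e^(−0.04t))/4.15;  IBU = (α/100)·m·U·1000/V;  BU:GU = IBU/GP
U = 1.65·0.000125^(56/1000)·(1−e^(−0.04·90))/4.15 = 0.2338
IBU = (12.2/100)·66·0.2338·1000/19.6 = 96.0459
BU:GU = 96.0459/56

1.7151


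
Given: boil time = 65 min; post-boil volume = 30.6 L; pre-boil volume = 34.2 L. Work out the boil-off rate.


rate = (V_pre − V_post) / (t_min/60)
rate = (34.2 − 30.6) / (65/60)

3.3231 L/hr


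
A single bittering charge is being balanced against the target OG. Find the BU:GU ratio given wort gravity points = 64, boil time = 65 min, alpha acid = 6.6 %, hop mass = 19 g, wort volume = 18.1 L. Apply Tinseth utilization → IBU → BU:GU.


U = 1.65·0.000125^(GP/1000)·(1−e^(−0.04t))/4.15;  IBU = (α/100)·m·U·1000/V;  BU:GU = IBU/GP
U = 1.65·0.000125^(64/1000)·(1−e^(−0.04·65))/4.15 = 0.2071
IBU = (6.6/100)·19·0.2071·1000/18.1 = 14.3463
BU:GU = 14.3463/64

0.2242


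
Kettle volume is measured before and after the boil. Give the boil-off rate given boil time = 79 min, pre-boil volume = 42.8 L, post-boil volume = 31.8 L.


rate = (V_pre − V_post) / (t_min/60)
rate = (42.8 − 31.8) / (79/60)

8.3544 L/hr


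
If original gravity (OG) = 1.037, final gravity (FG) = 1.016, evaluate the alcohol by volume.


ABV = (OG − FG) · 131.25
ABV = (1.037 − 1.016) · 131.25

2.7562 % ABV


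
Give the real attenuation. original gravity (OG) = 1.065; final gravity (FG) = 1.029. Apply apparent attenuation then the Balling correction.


AA = (OG−FG)/(OG−1)·100;  RA = AA·0.8192
AA = (1.065 − 1.029)/(1.065 − 1)·100 = 55.3846
RA = 55.3846·0.8192

45.3711 %


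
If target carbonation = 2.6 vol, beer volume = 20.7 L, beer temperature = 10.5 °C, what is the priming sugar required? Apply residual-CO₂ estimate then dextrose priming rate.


residual = 14.695·(0.01821 + 0.09011·e^(−0.04·T));  sugar = (target − residual)·4.0·V
residual = 14.695·(0.01821 + 0.09011·e^(−0.04·10.5)) = 1.1376
sugar = (2.6 − 1.1376)·4.0·20.7

121.0838 g


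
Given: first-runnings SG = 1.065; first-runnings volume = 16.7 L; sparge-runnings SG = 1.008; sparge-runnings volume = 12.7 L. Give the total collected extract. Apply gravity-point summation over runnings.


total = Σ (SG_i − 1)·1000·V_i
first = (1.065 − 1)·1000·16.7 = 1085.5000
sparge = (1.008 − 1)·1000·12.7 = 101.6000
total = 1085.5000 + 101.6000

1187.1000 gravity·L


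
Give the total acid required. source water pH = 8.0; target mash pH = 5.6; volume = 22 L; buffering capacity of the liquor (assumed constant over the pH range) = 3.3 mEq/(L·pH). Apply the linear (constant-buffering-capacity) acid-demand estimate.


acid = buffering capacity · (pH_source − pH_target) · V
acid = 3.3 · (8.0 − 5.6) · 22

174.2400 mEq


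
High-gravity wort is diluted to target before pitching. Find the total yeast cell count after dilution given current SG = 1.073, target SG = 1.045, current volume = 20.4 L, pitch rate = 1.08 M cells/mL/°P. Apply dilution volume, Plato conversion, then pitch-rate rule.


V_w = V·((SG_c−1)/(SG_t−1)−1);  °P = 259 − 259/SG_t;  cells = rate·(V+V_w)·°P
V_w = 20.4·((1.073−1)/(1.045−1)−1) = 12.6933
V_final = 20.4 + 12.6933 = 33.0933
°P = 259 − 259/1.045 = 11.1531
cells = 1.08·33.0933·11.1531

398.6211 billion cells


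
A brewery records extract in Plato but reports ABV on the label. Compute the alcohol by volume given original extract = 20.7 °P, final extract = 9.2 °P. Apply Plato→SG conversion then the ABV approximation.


SG = 259/(259 − P);  ABV = (OG − FG)·131.25
OG = 259/(259 − 20.7) = 1.0869
FG = 259/(259 − 9.2) = 1.0368
ABV = (1.0869 − 1.0368)·131.25

6.5672 % ABV


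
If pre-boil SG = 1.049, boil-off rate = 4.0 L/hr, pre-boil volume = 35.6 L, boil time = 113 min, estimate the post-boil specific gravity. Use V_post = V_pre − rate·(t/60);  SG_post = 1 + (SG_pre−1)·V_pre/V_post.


V_post = 35.6 − 4.0·(113/60) = 28.0667
SG_post = 1 + (1.049 − 1)·35.6/28.0667

1.0622


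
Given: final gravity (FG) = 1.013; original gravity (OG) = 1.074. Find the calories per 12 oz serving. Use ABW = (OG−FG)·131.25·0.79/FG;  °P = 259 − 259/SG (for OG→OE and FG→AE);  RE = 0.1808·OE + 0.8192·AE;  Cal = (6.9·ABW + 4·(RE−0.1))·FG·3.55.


ABW = (1.074 − 1.013)·131.25·0.79/1.013 = 6.2438
OE = 259 − 259/1.074 = 17.8454 °P
AE = 259 − 259/1.013 = 3.3238 °P
RE = 0.1808·17.8454 + 0.8192·3.3238 = 5.9493 °P
Cal = (6.9·6.2438 + 4·(5.9493−0.1))·1.013·3.55

239.0692 kcal


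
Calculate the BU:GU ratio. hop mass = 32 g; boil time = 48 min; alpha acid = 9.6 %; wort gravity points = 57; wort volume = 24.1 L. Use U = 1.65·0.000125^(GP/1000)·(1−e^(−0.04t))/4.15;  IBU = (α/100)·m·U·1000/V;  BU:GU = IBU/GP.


U = 1.65·0.000125^(57/1000)·(1−e^(−0.04·48))/4.15 = 0.2033
IBU = (9.6/100)·32·0.2033·1000/24.1 = 25.9127
BU:GU = 25.9127/57

0.4546


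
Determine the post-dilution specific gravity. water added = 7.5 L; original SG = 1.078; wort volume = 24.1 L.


SG_new = 1 + (SG_old − 1)·V_old/(V_old + V_water)
pts = (1.078 − 1)·1000·24.1/(24.1 + 7.5) = 59.4873
SG_new = 1 + 59.4873/1000

1.0595


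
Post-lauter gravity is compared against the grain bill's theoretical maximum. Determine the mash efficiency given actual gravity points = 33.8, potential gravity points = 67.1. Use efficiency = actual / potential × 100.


efficiency = 33.8 / 67.1 × 100

50.3726 %


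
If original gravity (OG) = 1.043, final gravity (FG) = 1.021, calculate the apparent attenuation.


AA = (OG − FG)/(OG − 1) · 100
AA = (1.043 − 1.021)/(1.043 − 1) · 100

51.1628 %


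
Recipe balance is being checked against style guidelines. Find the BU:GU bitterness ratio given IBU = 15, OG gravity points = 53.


BU:GU = IBU / OG_points
BU:GU = 15 / 53

0.2830


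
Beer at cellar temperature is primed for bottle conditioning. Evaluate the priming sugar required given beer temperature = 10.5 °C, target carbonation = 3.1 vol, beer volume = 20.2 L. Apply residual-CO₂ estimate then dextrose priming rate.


residual = 14.695·(0.01821 + 0.09011·e^(−0.04·T));  sugar = (target − residual)·4.0·V
residual = 14.695·(0.01821 + 0.09011·e^(−0.04·10.5)) = 1.1376
sugar = (3.1 − 1.1376)·4.0·20.2

158.5591 g


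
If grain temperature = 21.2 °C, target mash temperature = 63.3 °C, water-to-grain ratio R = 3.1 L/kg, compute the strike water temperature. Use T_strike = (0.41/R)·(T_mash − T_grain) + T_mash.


T_strike = (0.41/3.1)·(63.3 − 21.2) + 63.3

68.8681 °C


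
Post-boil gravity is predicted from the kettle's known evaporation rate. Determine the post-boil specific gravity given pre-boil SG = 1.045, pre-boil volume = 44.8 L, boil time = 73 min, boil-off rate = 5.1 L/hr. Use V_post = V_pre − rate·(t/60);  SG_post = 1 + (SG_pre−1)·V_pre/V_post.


V_post = 44.8 − 5.1·(73/60) = 38.5950
SG_post = 1 + (1.045 − 1)·44.8/38.5950

1.0522


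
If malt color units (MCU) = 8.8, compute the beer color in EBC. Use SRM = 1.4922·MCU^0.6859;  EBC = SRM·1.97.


SRM = 1.4922·8.8^0.6859 = 6.6320
EBC = 6.6320·1.97

13.0651 EBC


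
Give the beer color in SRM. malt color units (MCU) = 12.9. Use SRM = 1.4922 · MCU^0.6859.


SRM = 1.4922 · 12.9^0.6859

8.6215 SRM


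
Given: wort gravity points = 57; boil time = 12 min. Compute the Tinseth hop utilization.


U = 1.65·0.000125^(GP/1000) · (1 − e^(−0.04·t))/4.15
bigness = 1.65·0.000125^(57/1000) = 0.9886
boil_factor = (1 − e^(−0.04·12))/4.15 = 0.0919
U = 0.9886 · 0.0919

0.0908


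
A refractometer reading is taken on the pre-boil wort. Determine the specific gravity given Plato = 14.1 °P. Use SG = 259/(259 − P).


SG = 259/(259 − 14.1)

1.0576


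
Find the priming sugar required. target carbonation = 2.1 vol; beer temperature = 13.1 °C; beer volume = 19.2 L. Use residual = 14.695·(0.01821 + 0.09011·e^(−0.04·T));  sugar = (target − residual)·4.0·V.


residual = 14.695·(0.01821 + 0.09011·e^(−0.04·13.1)) = 1.0517
sugar = (2.1 − 1.0517)·4.0·19.2

80.5096 g


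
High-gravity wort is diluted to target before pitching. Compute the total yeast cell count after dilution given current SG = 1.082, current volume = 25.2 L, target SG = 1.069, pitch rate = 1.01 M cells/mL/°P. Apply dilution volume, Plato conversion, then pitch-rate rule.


V_w = V·((SG_c−1)/(SG_t−1)−1);  °P = 259 − 259/SG_t;  cells = rate·(V+V_w)·°P
V_w = 25.2·((1.082−1)/(1.069−1)−1) = 4.7478
V_final = 25.2 + 4.7478 = 29.9478
°P = 259 − 259/1.069 = 16.7175
cells = 1.01·29.9478·16.7175

505.6591 billion cells


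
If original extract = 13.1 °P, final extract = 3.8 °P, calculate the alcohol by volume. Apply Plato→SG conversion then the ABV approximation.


SG = 259/(259 − P);  ABV = (OG − FG)·131.25
OG = 259/(259 − 13.1) = 1.0533
FG = 259/(259 − 3.8) = 1.0149
ABV = (1.0533 − 1.0149)·131.25

5.0378 % ABV


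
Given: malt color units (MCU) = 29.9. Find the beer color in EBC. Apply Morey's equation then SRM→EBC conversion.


SRM = 1.4922·MCU^0.6859;  EBC = SRM·1.97
SRM = 1.4922·29.9^0.6859 = 15.3458
EBC = 15.3458·1.97

30.2313 EBC


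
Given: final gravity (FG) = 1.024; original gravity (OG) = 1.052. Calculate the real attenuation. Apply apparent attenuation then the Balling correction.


AA = (OG−FG)/(OG−1)·100;  RA = AA·0.8192
AA = (1.052 − 1.024)/(1.052 − 1)·100 = 53.8462
RA = 53.8462·0.8192

44.1108 %


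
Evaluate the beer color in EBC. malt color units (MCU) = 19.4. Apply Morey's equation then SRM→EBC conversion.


SRM = 1.4922·MCU^0.6859;  EBC = SRM·1.97
SRM = 1.4922·19.4^0.6859 = 11.4059
EBC = 11.4059·1.97

22.4697 EBC


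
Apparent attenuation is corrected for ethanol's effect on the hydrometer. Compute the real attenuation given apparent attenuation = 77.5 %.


RA = AA · 0.8192
RA = 77.5 · 0.8192

63.4880 %


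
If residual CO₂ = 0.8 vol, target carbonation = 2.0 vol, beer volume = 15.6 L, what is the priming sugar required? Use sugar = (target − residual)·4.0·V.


sugar = (2.0 − 0.8)·4.0·15.6

74.8800 g


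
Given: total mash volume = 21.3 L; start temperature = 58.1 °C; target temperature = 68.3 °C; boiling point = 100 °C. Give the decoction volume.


V_dec = V_total·(T_target − T_start)/(T_boil − T_start)
V_dec = 21.3·(68.3 − 58.1)/(100 − 58.1)

5.1852 L


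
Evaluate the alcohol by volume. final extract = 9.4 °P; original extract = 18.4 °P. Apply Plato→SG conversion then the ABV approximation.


SG = 259/(259 − P);  ABV = (OG − FG)·131.25
OG = 259/(259 − 18.4) = 1.0765
FG = 259/(259 − 9.4) = 1.0377
ABV = (1.0765 − 1.0377)·131.25

5.0945 % ABV


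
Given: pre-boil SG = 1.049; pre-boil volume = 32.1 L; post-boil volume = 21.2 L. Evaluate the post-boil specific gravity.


SG_post = 1 + (SG_pre − 1)·V_pre/V_post
pts_pre = (1.049 − 1)·1000 = 49.0000
pts_post = 49.0000·32.1/21.2 = 74.1934
SG_post = 1 + 74.1934/1000

1.0742


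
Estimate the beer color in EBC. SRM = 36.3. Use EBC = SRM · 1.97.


EBC = 36.3 · 1.97

71.5110 EBC


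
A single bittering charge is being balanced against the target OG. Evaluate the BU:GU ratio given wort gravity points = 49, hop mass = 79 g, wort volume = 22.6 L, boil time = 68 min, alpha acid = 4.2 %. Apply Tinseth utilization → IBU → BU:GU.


U = 1.65·0.000125^(GP/1000)·(1−e^(−0.04t))/4.15;  IBU = (α/100)·m·U·1000/V;  BU:GU = IBU/GP
U = 1.65·0.000125^(49/1000)·(1−e^(−0.04·68))/4.15 = 0.2391
IBU = (4.2/100)·79·0.2391·1000/22.6 = 35.1041
BU:GU = 35.1041/49

0.7164


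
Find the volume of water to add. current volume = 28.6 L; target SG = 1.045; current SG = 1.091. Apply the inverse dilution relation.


V_water = V·((SG_curr − 1)/(SG_target − 1) − 1)
V_water = 28.6·((1.091 − 1)/(1.045 − 1) − 1)

29.2356 L


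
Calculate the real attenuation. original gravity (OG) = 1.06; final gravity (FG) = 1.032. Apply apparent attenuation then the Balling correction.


AA = (OG−FG)/(OG−1)·100;  RA = AA·0.8192
AA = (1.06 − 1.032)/(1.06 − 1)·100 = 46.6667
RA = 46.6667·0.8192

38.2293 %


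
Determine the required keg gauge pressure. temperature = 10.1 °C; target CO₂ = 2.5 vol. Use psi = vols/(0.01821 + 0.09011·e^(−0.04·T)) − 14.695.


psi = 2.5/(0.01821 + 0.09011·e^(−0.04·10.1)) − 14.695

17.2044 psi


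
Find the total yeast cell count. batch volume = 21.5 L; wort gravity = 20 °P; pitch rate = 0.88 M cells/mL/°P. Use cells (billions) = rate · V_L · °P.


cells = 0.88 · 21.5 · 20

378.4000 billion cells


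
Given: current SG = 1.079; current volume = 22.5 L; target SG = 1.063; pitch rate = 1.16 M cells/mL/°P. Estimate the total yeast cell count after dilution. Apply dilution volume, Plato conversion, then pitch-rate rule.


V_w = V·((SG_c−1)/(SG_t−1)−1);  °P = 259 − 259/SG_t;  cells = rate·(V+V_w)·°P
V_w = 22.5·((1.079−1)/(1.063−1)−1) = 5.7143
V_final = 22.5 + 5.7143 = 28.2143
°P = 259 − 259/1.063 = 15.3500
cells = 1.16·28.2143·15.3500

502.3820 billion cells


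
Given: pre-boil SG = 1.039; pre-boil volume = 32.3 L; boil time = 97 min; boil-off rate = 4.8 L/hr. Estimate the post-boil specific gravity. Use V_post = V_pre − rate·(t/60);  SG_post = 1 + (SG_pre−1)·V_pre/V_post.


V_post = 32.3 − 4.8·(97/60) = 24.5400
SG_post = 1 + (1.039 − 1)·32.3/24.5400

1.0513


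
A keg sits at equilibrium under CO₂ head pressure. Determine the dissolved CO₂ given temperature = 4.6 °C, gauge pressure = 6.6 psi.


vols = (P + 14.695)·(0.01821 + 0.09011·e^(−0.04·T))
vols = (6.6 + 14.695)·(0.01821 + 0.09011·e^(−0.04·4.6))

1.9842 volumes


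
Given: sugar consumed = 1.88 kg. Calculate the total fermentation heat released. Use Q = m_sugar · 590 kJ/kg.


Q = 1.88 · 590

1109.2000 kJ


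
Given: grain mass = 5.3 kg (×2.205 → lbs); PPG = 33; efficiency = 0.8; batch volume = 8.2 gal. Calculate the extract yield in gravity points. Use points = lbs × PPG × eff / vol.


lbs = 5.3 × 2.205 = 11.6865
points = 11.6865 × 33 × 0.8 / 8.2

37.6248 points


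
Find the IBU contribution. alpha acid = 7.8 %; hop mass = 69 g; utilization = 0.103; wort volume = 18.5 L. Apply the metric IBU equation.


IBU = (α/100)·mass·U·1000 / V
IBU = (7.8/100)·69·0.103·1000 / 18.5

29.9646 IBU


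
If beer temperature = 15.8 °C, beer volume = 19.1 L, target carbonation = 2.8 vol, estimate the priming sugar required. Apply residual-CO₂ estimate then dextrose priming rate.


residual = 14.695·(0.01821 + 0.09011·e^(−0.04·T));  sugar = (target − residual)·4.0·V
residual = 14.695·(0.01821 + 0.09011·e^(−0.04·15.8)) = 0.9714
sugar = (2.8 − 0.9714)·4.0·19.1

139.7030 g


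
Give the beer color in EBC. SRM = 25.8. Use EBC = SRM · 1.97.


EBC = 25.8 · 1.97

50.8260 EBC


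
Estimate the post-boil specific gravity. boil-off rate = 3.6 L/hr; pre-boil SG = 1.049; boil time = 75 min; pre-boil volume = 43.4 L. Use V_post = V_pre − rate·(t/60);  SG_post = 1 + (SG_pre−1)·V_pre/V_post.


V_post = 43.4 − 3.6·(75/60) = 38.9000
SG_post = 1 + (1.049 − 1)·43.4/38.9000

1.0547


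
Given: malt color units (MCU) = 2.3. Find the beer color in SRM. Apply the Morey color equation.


SRM = 1.4922 · MCU^0.6859
SRM = 1.4922 · 2.3^0.6859

2.6420 SRM


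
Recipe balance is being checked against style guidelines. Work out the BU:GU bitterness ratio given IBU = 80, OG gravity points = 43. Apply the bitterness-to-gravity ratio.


BU:GU = IBU / OG_points
BU:GU = 80 / 43

1.8605


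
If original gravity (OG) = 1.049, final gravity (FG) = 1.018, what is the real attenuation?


AA = (OG−FG)/(OG−1)·100;  RA = AA·0.8192
AA = (1.049 − 1.018)/(1.049 − 1)·100 = 63.2653
RA = 63.2653·0.8192

51.8269 %


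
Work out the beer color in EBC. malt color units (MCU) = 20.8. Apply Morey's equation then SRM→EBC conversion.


SRM = 1.4922·MCU^0.6859;  EBC = SRM·1.97
SRM = 1.4922·20.8^0.6859 = 11.9643
EBC = 11.9643·1.97

23.5696 EBC


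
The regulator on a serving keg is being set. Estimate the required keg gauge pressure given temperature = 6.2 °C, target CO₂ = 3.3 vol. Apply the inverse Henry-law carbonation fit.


psi = vols/(0.01821 + 0.09011·e^(−0.04·T)) − 14.695
psi = 3.3/(0.01821 + 0.09011·e^(−0.04·6.2)) − 14.695

22.5812 psi


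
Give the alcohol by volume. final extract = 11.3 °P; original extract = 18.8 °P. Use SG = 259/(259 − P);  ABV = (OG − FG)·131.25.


OG = 259/(259 − 18.8) = 1.0783
FG = 259/(259 − 11.3) = 1.0456
ABV = (1.0783 − 1.0456)·131.25

4.2851 % ABV


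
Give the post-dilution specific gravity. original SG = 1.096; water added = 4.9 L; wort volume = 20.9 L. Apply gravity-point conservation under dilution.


SG_new = 1 + (SG_old − 1)·V_old/(V_old + V_water)
pts = (1.096 − 1)·1000·20.9/(20.9 + 4.9) = 77.7674
SG_new = 1 + 77.7674/1000

1.0778


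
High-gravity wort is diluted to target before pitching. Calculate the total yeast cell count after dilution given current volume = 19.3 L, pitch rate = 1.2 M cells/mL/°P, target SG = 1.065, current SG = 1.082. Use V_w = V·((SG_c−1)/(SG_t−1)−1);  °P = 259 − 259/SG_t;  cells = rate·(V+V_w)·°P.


V_w = 19.3·((1.082−1)/(1.065−1)−1) = 5.0477
V_final = 19.3 + 5.0477 = 24.3477
°P = 259 − 259/1.065 = 15.8075
cells = 1.2·24.3477·15.8075

461.8517 billion cells


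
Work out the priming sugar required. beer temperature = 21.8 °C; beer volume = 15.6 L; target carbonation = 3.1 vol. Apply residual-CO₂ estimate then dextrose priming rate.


residual = 14.695·(0.01821 + 0.09011·e^(−0.04·T));  sugar = (target − residual)·4.0·V
residual = 14.695·(0.01821 + 0.09011·e^(−0.04·21.8)) = 0.8212
sugar = (3.1 − 0.8212)·4.0·15.6

142.1941 g


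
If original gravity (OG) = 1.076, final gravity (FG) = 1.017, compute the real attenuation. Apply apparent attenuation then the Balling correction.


AA = (OG−FG)/(OG−1)·100;  RA = AA·0.8192
AA = (1.076 − 1.017)/(1.076 − 1)·100 = 77.6316
RA = 77.6316·0.8192

63.5958 %


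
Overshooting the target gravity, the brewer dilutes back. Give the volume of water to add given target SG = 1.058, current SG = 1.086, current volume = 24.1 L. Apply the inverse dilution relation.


V_water = V·((SG_curr − 1)/(SG_target − 1) − 1)
V_water = 24.1·((1.086 − 1)/(1.058 − 1) − 1)

11.6345 L


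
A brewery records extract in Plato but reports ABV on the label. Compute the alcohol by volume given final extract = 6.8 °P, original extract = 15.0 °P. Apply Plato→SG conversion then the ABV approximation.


SG = 259/(259 − P);  ABV = (OG − FG)·131.25
OG = 259/(259 − 15.0) = 1.0615
FG = 259/(259 − 6.8) = 1.0270
ABV = (1.0615 − 1.0270)·131.25

4.5298 % ABV


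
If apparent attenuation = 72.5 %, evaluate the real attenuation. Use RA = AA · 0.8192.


RA = 72.5 · 0.8192

59.3920 %


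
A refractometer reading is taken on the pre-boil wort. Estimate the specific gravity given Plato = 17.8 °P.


SG = 259/(259 − P)
SG = 259/(259 − 17.8)

1.0738


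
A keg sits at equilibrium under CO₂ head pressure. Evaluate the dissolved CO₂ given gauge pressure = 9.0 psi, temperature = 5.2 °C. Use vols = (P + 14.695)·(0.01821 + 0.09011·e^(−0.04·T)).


vols = (9.0 + 14.695)·(0.01821 + 0.09011·e^(−0.04·5.2))

2.1657 volumes


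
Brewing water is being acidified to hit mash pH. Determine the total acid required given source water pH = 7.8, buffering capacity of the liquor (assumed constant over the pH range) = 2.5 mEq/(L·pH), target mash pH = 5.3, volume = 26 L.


acid = buffering capacity · (pH_source − pH_target) · V
acid = 2.5 · (7.8 − 5.3) · 26

162.5000 mEq


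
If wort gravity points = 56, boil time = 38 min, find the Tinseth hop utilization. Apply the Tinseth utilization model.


U = 1.65·0.000125^(GP/1000) · (1 − e^(−0.04·t))/4.15
bigness = 1.65·0.000125^(56/1000) = 0.9975
boil_factor = (1 − e^(−0.04·38))/4.15 = 0.1883
U = 0.9975 · 0.1883

0.1878


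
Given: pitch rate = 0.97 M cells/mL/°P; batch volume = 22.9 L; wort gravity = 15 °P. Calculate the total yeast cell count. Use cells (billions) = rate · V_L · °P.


cells = 0.97 · 22.9 · 15

333.1950 billion cells


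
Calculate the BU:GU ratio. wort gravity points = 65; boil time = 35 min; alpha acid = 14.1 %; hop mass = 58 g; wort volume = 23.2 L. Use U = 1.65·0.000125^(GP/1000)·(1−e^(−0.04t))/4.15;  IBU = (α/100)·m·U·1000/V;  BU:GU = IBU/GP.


U = 1.65·0.000125^(65/1000)·(1−e^(−0.04·35))/4.15 = 0.1670
IBU = (14.1/100)·58·0.1670·1000/23.2 = 58.8737
BU:GU = 58.8737/65

0.9057


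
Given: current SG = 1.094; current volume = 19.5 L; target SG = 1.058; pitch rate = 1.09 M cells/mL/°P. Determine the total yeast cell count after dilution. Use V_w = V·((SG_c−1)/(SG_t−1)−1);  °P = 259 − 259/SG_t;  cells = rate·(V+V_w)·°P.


V_w = 19.5·((1.094−1)/(1.058−1)−1) = 12.1034
V_final = 19.5 + 12.1034 = 31.6034
°P = 259 − 259/1.058 = 14.1985
cells = 1.09·31.6034·14.1985

489.1061 billion cells


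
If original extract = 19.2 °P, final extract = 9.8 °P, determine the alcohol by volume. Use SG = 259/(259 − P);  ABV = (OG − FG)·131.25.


OG = 259/(259 − 19.2) = 1.0801
FG = 259/(259 − 9.8) = 1.0393
ABV = (1.0801 − 1.0393)·131.25

5.3472 % ABV


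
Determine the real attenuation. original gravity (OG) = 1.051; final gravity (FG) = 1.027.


AA = (OG−FG)/(OG−1)·100;  RA = AA·0.8192
AA = (1.051 − 1.027)/(1.051 − 1)·100 = 47.0588
RA = 47.0588·0.8192

38.5506 %


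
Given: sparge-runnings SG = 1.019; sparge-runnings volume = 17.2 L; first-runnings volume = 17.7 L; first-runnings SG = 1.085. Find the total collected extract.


total = Σ (SG_i − 1)·1000·V_i
first = (1.085 − 1)·1000·17.7 = 1504.5000
sparge = (1.019 − 1)·1000·17.2 = 326.8000
total = 1504.5000 + 326.8000

1831.3000 gravity·L


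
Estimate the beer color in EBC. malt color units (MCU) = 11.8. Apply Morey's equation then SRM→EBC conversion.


SRM = 1.4922·MCU^0.6859;  EBC = SRM·1.97
SRM = 1.4922·11.8^0.6859 = 8.1102
EBC = 8.1102·1.97

15.9771 EBC


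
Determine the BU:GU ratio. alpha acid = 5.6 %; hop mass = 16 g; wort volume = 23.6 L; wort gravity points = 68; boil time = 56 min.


U = 1.65·0.000125^(GP/1000)·(1−e^(−0.04t))/4.15;  IBU = (α/100)·m·U·1000/V;  BU:GU = IBU/GP
U = 1.65·0.000125^(68/1000)·(1−e^(−0.04·56))/4.15 = 0.1928
IBU = (5.6/100)·16·0.1928·1000/23.6 = 7.3204
BU:GU = 7.3204/68

0.1077


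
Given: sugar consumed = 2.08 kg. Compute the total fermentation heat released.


Q = m_sugar · 590 kJ/kg
Q = 2.08 · 590

1227.2000 kJ


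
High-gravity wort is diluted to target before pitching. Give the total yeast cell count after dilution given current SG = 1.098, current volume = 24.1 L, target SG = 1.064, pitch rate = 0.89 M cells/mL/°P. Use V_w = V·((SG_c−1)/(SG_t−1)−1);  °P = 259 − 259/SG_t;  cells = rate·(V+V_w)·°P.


V_w = 24.1·((1.098−1)/(1.064−1)−1) = 12.8031
V_final = 24.1 + 12.8031 = 36.9031
°P = 259 − 259/1.064 = 15.5789
cells = 0.89·36.9031·15.5789

511.6715 billion cells


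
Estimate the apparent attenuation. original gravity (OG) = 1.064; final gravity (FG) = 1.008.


AA = (OG − FG)/(OG − 1) · 100
AA = (1.064 − 1.008)/(1.064 − 1) · 100

87.5000 %


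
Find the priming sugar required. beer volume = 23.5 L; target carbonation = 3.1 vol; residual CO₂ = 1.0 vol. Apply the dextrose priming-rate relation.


sugar = (target − residual)·4.0·V
sugar = (3.1 − 1.0)·4.0·23.5

197.4000 g


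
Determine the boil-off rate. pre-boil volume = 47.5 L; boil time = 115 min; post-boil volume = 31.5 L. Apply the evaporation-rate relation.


rate = (V_pre − V_post) / (t_min/60)
rate = (47.5 − 31.5) / (115/60)

8.3478 L/hr


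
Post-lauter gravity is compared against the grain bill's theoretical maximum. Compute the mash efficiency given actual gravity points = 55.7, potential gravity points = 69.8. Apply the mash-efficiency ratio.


efficiency = actual / potential × 100
efficiency = 55.7 / 69.8 × 100

79.7994 %


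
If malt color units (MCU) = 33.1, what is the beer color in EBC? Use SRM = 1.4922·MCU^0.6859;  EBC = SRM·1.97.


SRM = 1.4922·33.1^0.6859 = 16.4542
EBC = 16.4542·1.97

32.4148 EBC


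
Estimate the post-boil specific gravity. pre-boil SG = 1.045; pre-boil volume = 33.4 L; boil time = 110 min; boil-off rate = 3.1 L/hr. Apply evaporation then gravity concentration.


V_post = V_pre − rate·(t/60);  SG_post = 1 + (SG_pre−1)·V_pre/V_post
V_post = 33.4 − 3.1·(110/60) = 27.7167
SG_post = 1 + (1.045 − 1)·33.4/27.7167

1.0542


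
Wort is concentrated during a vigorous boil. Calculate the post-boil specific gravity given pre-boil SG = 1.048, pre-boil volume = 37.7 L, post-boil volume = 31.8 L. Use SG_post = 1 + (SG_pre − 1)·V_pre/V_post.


pts_pre = (1.048 − 1)·1000 = 48.0000
pts_post = 48.0000·37.7/31.8 = 56.9057
SG_post = 1 + 56.9057/1000

1.0569


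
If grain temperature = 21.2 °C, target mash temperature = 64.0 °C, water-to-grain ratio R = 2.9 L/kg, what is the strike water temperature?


T_strike = (0.41/R)·(T_mash − T_grain) + T_mash
T_strike = (0.41/2.9)·(64.0 − 21.2) + 64.0

70.0510 °C


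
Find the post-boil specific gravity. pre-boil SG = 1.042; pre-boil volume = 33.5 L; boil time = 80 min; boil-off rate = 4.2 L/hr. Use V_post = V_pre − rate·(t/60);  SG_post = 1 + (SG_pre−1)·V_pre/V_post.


V_post = 33.5 − 4.2·(80/60) = 27.9000
SG_post = 1 + (1.042 − 1)·33.5/27.9000

1.0504


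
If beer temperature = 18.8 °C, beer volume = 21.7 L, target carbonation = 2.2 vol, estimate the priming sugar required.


residual = 14.695·(0.01821 + 0.09011·e^(−0.04·T));  sugar = (target − residual)·4.0·V
residual = 14.695·(0.01821 + 0.09011·e^(−0.04·18.8)) = 0.8918
sugar = (2.2 − 0.8918)·4.0·21.7

113.5484 g


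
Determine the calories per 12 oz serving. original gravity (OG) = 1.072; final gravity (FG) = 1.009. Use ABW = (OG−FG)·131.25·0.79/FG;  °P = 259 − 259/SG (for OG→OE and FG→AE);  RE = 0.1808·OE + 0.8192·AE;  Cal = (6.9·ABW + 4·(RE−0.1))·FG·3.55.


ABW = (1.072 − 1.009)·131.25·0.79/1.009 = 6.4740
OE = 259 − 259/1.072 = 17.3955 °P
AE = 259 − 259/1.009 = 2.3102 °P
RE = 0.1808·17.3955 + 0.8192·2.3102 = 5.0376 °P
Cal = (6.9·6.4740 + 4·(5.0376−0.1))·1.009·3.55

230.7544 kcal


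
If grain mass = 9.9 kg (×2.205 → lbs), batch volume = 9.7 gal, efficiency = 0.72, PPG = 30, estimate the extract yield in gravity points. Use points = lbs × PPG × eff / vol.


lbs = 9.9 × 2.205 = 21.8295
points = 21.8295 × 30 × 0.72 / 9.7

48.6100 points


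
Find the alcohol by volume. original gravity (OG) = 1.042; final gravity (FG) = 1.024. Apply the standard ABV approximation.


ABV = (OG − FG) · 131.25
ABV = (1.042 − 1.024) · 131.25

2.3625 % ABV


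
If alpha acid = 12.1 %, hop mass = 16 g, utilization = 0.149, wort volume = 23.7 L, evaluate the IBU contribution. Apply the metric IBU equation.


IBU = (α/100)·mass·U·1000 / V
IBU = (12.1/100)·16·0.149·1000 / 23.7

12.1715 IBU


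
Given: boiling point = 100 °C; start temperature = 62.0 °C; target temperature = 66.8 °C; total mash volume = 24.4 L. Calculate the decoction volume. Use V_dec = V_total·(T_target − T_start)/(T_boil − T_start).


V_dec = 24.4·(66.8 − 62.0)/(100 − 62.0)

3.0821 L


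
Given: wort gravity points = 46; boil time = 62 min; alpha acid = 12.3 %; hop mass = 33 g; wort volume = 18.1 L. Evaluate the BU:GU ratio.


U = 1.65·0.000125^(GP/1000)·(1−e^(−0.04t))/4.15;  IBU = (α/100)·m·U·1000/V;  BU:GU = IBU/GP
U = 1.65·0.000125^(46/1000)·(1−e^(−0.04·62))/4.15 = 0.2409
IBU = (12.3/100)·33·0.2409·1000/18.1 = 54.0320
BU:GU = 54.0320/46

1.1746


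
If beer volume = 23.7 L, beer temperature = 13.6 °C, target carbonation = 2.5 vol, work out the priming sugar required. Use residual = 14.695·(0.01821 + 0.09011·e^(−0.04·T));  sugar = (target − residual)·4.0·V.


residual = 14.695·(0.01821 + 0.09011·e^(−0.04·13.6)) = 1.0362
sugar = (2.5 − 1.0362)·4.0·23.7

138.7710 g


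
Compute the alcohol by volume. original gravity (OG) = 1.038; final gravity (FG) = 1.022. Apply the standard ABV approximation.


ABV = (OG − FG) · 131.25
ABV = (1.038 − 1.022) · 131.25

2.1000 % ABV


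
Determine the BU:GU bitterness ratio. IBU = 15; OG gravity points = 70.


BU:GU = IBU / OG_points
BU:GU = 15 / 70

0.2143


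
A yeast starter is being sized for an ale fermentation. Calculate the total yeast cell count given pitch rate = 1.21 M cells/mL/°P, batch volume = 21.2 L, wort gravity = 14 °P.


cells (billions) = rate · V_L · °P
cells = 1.21 · 21.2 · 14

359.1280 billion cells


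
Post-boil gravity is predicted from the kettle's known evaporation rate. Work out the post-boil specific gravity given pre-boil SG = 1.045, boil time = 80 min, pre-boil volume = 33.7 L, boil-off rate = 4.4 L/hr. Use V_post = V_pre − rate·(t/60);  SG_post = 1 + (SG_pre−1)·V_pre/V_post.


V_post = 33.7 − 4.4·(80/60) = 27.8333
SG_post = 1 + (1.045 − 1)·33.7/27.8333

1.0545


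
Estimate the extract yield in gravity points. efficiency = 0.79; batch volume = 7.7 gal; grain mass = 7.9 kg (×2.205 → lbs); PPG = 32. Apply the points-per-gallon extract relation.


points = lbs × PPG × eff / vol
lbs = 7.9 × 2.205 = 17.4195
points = 17.4195 × 32 × 0.79 / 7.7

57.1903 points


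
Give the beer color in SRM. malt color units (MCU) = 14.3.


SRM = 1.4922 · MCU^0.6859
SRM = 1.4922 · 14.3^0.6859

9.2528 SRM


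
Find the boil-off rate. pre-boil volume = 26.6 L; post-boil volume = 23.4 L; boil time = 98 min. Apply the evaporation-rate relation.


rate = (V_pre − V_post) / (t_min/60)
rate = (26.6 − 23.4) / (98/60)

1.9592 L/hr


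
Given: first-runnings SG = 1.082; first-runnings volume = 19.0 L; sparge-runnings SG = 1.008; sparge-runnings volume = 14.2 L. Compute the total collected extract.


total = Σ (SG_i − 1)·1000·V_i
first = (1.082 − 1)·1000·19.0 = 1558.0000
sparge = (1.008 − 1)·1000·14.2 = 113.6000
total = 1558.0000 + 113.6000

1671.6000 gravity·L


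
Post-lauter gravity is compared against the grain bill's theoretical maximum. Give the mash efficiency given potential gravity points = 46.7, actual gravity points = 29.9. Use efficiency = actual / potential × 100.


efficiency = 29.9 / 46.7 × 100

64.0257 %


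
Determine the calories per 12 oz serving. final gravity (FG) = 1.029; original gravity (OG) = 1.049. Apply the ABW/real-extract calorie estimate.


ABW = (OG−FG)·131.25·0.79/FG;  °P = 259 − 259/SG (for OG→OE and FG→AE);  RE = 0.1808·OE + 0.8192·AE;  Cal = (6.9·ABW + 4·(RE−0.1))·FG·3.55
ABW = (1.049 − 1.029)·131.25·0.79/1.029 = 2.0153
OE = 259 − 259/1.049 = 12.0982 °P
AE = 259 − 259/1.029 = 7.2993 °P
RE = 0.1808·12.0982 + 0.8192·7.2993 = 8.1670 °P
Cal = (6.9·2.0153 + 4·(8.1670−0.1))·1.029·3.55

168.6692 kcal
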